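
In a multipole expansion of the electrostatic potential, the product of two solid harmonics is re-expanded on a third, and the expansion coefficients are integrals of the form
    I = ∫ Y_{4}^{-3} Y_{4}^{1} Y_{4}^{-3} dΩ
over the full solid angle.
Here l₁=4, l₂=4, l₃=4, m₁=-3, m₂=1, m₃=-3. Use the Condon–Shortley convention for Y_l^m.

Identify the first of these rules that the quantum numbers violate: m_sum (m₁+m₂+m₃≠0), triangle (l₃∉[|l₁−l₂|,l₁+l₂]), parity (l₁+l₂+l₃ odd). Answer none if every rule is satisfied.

m₁+m₂+m₃ = -3 + 1 − 3 = -5  ✗
triangle: |4−4|=0 ≤ l₃=4 ≤ 4+4=8
parity: l₁+l₂+l₃ = 12 is even

m_sum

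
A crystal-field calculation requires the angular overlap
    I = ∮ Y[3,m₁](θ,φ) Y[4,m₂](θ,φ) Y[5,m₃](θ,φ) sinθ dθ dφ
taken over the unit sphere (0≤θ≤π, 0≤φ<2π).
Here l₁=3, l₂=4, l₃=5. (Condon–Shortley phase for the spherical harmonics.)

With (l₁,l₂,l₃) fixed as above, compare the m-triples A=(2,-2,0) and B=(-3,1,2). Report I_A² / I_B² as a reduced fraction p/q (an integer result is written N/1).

Same 3,4,5: normalisation and zero-m 3j drop out of the ratio.
A: Δ: 2! 4! 6! / 13! → 1/180180; sum: t=0:+1/576 t=1:−1/2880 = 1/720; 3j²(3 4 5; 2 -2 0) = Δ·Π!·Σ² = 80/3003  (sign -1)
B: Δ: 2! 4! 6! / 13! → 1/180180; sum: t=2:+1/1728 = 1/1728; 3j²(3 4 5; -3 1 2) = Δ·Π!·Σ² = 25/858  (sign -1)
I_A²/I_B² = (80/3003)/(25/858) = 32/35

32/35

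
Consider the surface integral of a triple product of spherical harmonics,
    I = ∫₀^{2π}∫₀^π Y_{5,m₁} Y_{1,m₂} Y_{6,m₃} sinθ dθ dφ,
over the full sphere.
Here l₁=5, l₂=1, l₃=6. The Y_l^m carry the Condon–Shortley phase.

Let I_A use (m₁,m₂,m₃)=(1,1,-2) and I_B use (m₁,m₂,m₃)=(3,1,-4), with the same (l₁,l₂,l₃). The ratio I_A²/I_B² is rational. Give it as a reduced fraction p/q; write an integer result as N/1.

Shared (l₁,l₂,l₃)=(5,1,6): N and (l;000)² cancel in I_A²/I_B².
A: Δ = 0!·10!·2!/13! = 1/858; Racah Σ t=0..0: t=0:+1/34560 = 1/34560; ⇒ 3j(5 1 6; 1 1 -2)² = 14/429, sgn +1
B: Δ = 0!·10!·2!/13! = 1/858; Racah Σ t=0..0: t=0:+1/161280 = 1/161280; ⇒ 3j(5 1 6; 3 1 -4)² = 15/286, sgn +1
I_A²/I_B² = (14/429)/(15/286) = 28/45

28/45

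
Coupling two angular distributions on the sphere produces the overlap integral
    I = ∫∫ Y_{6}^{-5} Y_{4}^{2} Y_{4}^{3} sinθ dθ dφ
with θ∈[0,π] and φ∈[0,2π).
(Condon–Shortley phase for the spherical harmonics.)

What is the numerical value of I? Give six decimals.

Rules hold: Σm=0, L=14 even, 2≤4≤10.
N = 13·9·9 = 1053
Δ = 6!·6!·2!/15! = 1/1261260
Racah Σ t=2..4: t=2:+1/4608 t=3:−1/1296 t=4:+1/4608 = -7/20736
⇒ 3j(6 4 4; 0 0 0)² = 20/1287, sgn -1
Racah Σ t=5..6: t=5:−1/86400 t=6:+1/172800 = -1/172800
⇒ 3j(6 4 4; -5 2 3)² = 1/130, sgn +1
4πI² = N·(3j₀)²·(3jₘ)² = 18/143
I = -1·√(0.125874/4π) = -0.10008369

-0.100084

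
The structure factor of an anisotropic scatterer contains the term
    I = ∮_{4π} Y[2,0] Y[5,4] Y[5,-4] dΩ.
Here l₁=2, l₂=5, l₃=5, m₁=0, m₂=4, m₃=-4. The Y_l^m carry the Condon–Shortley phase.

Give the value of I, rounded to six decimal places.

-0.097044

Checks pass: Σm=0; 12 even; l₃=5∈[3,7].
(2·2+1)(2·5+1)(2·5+1) = 605
Δ: 2! 2! 8! / 13! → 1/38610
sum: t=0:+1/2880 t=1:−1/576 t=2:+1/2880 = -1/960
3j²(2 5 5; 0 0 0) = Δ·Π!·Σ² = 10/429  (sign +1)
sum: t=1:−1/40320 t=2:+1/20160 = 1/40320
3j²(2 5 5; 0 4 -4) = Δ·Π!·Σ² = 6/715  (sign -1)
combine: 4πI² = 605·10/429·6/715 = 20/169
take √, sign -1: I = -0.09704356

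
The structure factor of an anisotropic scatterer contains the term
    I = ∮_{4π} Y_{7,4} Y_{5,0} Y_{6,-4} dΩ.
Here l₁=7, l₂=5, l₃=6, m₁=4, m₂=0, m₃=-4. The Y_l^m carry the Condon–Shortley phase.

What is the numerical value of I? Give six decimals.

m-sum 0 ✓  L=18 even ✓  2≤6≤12 ✓
Π(2lᵢ+1) = 15×11×13 = 2145
triangle coeff Δ(7,5,6) = 1/174594420
Σ_t [1,5]: t=1:−1/4147200 t=2:+1/207360 t=3:−1/82944 t=4:+1/207360 t=5:−1/4147200 = -1/345600
(3j)²=420/46189 [(7 5 6; 0 0 0)], sign=-1
Σ_t [1,3]: t=1:−1/4147200 t=2:+1/1451520 t=3:−1/5806080 = 1/3628800
(3j)²=320/29393 [(7 5 6; 4 0 -4)], sign=+1
⇒ 4πI² = 288000/1356277
I = (-1)√(288000/1356277/(4π)) = -0.12999215

-0.129992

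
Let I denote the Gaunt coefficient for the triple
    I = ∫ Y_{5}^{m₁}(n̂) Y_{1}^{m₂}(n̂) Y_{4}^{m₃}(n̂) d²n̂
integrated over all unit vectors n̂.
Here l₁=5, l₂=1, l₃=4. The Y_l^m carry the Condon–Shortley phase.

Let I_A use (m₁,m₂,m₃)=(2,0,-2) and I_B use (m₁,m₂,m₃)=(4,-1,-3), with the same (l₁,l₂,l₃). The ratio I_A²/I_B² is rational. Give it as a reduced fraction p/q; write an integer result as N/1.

Shared (l₁,l₂,l₃)=(5,1,4): N and (l;000)² cancel in I_A²/I_B².
A: Δ = 2!·8!·0!/11! = 1/495; Racah Σ t=1..1: t=1:−1/1440 = -1/1440; ⇒ 3j(5 1 4; 2 0 -2)² = 7/165, sgn -1
B: Δ = 2!·8!·0!/11! = 1/495; Racah Σ t=0..0: t=0:+1/10080 = 1/10080; ⇒ 3j(5 1 4; 4 -1 -3)² = 4/55, sgn -1
I_A²/I_B² = (7/165)/(4/55) = 7/12

7/12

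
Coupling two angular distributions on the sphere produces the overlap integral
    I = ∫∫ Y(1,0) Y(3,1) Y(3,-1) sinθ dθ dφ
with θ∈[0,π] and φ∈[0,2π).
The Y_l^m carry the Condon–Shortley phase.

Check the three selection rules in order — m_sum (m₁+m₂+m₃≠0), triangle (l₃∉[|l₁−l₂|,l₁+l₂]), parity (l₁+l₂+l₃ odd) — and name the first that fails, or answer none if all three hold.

parity

azimuthal sum: 0 + 1 − 1 = 0  ✓
2 ≤ 3 ≤ 4 (triangle on l)  ✓
L = 1 + 3 + 3 = 7 (odd)  ✗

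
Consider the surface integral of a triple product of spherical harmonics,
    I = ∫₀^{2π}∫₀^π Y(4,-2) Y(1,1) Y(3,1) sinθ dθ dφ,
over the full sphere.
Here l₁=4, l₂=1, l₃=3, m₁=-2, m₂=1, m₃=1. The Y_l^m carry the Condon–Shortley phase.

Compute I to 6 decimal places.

Checks pass: Σm=0; 8 even; l₃=3∈[3,5].
(2·4+1)(2·1+1)(2·3+1) = 189
Δ: 2! 6! 0! / 9! → 1/252
sum: t=1:−1/36 = -1/36
3j²(4 1 3; 0 0 0) = Δ·Π!·Σ² = 4/63  (sign +1)
sum: t=2:+1/96 = 1/96
3j²(4 1 3; -2 1 1) = Δ·Π!·Σ² = 5/84  (sign +1)
combine: 4πI² = 189·4/63·5/84 = 5/7
take √, sign +1: I = 0.23841361

0.238414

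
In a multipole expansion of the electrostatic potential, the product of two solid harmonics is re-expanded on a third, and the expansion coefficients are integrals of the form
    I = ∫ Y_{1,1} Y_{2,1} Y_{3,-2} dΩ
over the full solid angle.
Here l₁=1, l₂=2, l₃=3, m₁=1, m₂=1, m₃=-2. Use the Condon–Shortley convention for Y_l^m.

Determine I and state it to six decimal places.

Checks pass: Σm=0; 6 even; l₃=3∈[1,3].
(2·1+1)(2·2+1)(2·3+1) = 105
Δ: 0! 2! 4! / 7! → 1/105
sum: t=0:+1/4 = 1/4
3j²(1 2 3; 0 0 0) = Δ·Π!·Σ² = 3/35  (sign -1)
sum: t=0:+1/12 = 1/12
3j²(1 2 3; 1 1 -2) = Δ·Π!·Σ² = 2/21  (sign -1)
combine: 4πI² = 105·3/35·2/21 = 6/7
take √, sign +1: I = 0.26116903

0.261169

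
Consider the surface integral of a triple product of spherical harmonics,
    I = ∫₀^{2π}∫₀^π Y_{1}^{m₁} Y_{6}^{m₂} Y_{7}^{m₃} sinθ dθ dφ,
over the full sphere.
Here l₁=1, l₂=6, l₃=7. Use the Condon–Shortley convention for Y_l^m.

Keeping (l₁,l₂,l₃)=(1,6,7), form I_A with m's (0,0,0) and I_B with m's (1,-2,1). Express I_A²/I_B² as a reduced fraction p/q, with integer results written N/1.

49/15

Shared (l₁,l₂,l₃)=(1,6,7): N and (l;000)² cancel in I_A²/I_B².
A: Δ = 0!·2!·12!/15! = 1/1365; Racah Σ t=0..0: t=0:+1/518400 = 1/518400; ⇒ 3j(1 6 7; 0 0 0)² = 7/195, sgn -1
B: Δ = 0!·2!·12!/15! = 1/1365; Racah Σ t=0..0: t=0:+1/1935360 = 1/1935360; ⇒ 3j(1 6 7; 1 -2 1)² = 1/91, sgn +1
I_A²/I_B² = (7/195)/(1/91) = 49/15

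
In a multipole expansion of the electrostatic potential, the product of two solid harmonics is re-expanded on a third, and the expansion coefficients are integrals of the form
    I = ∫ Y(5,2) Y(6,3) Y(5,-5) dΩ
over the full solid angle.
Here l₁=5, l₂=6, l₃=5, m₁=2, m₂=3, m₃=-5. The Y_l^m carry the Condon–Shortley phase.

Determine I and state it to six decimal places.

Rules hold: Σm=0, L=16 even, 1≤5≤11.
N = 11·13·11 = 1573
Δ = 6!·4!·6!/17! = 1/28588560
Racah Σ t=1..5: t=1:−1/345600 t=2:+1/13824 t=3:−1/5184 t=4:+1/13824 t=5:−1/345600 = -7/129600
⇒ 3j(5 6 5; 0 0 0)² = 80/7293, sgn +1
Racah Σ t=3..3: t=3:−1/622080 = -1/622080
⇒ 3j(5 6 5; 2 3 -5)² = 105/4862, sgn -1
4πI² = N·(3j₀)²·(3jₘ)² = 1400/3757
I = -1·√(0.372638/4π) = -0.17220212

-0.172202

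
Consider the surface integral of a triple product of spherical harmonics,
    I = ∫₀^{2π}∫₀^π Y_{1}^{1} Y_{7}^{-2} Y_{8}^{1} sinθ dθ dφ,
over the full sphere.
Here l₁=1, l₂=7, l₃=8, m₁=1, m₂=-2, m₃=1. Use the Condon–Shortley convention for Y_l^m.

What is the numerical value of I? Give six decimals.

-0.140215

m-sum 0 ✓  L=16 even ✓  6≤8≤8 ✓
Π(2lᵢ+1) = 3×15×17 = 765
triangle coeff Δ(1,7,8) = 1/2040
Σ_t [0,0]: t=0:+1/25401600 = 1/25401600
(3j)²=8/255 [(1 7 8; 0 0 0)], sign=+1
Σ_t [0,0]: t=0:+1/87091200 = 1/87091200
(3j)²=7/680 [(1 7 8; 1 -2 1)], sign=-1
⇒ 4πI² = 21/85
I = (-1)√(21/85/(4π)) = -0.14021525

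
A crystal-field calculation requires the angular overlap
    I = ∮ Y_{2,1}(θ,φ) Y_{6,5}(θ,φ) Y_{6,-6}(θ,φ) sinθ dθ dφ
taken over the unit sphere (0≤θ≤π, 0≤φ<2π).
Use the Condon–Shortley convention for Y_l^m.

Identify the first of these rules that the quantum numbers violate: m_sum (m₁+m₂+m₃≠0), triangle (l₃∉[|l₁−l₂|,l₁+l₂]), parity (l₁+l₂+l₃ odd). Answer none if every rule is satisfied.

m₁+m₂+m₃ = 1 + 5 − 6 = 0  ✓
triangle: |2−6|=4 ≤ l₃=6 ≤ 2+6=8  ✓
parity: l₁+l₂+l₃ = 14 is even  ✓

none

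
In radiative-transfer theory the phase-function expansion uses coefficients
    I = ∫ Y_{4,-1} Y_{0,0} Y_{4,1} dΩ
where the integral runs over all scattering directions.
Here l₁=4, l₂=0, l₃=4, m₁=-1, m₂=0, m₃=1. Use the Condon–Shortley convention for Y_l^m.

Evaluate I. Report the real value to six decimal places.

Rules hold: Σm=0, L=8 even, 4≤4≤4.
N = 9·1·9 = 81
Δ = 0!·8!·0!/9! = 1/9
Racah Σ t=0..0: t=0:+1/576 = 1/576
⇒ 3j(4 0 4; 0 0 0)² = 1/9, sgn +1
Racah Σ t=0..0: t=0:+1/720 = 1/720
⇒ 3j(4 0 4; -1 0 1)² = 1/9, sgn -1
4πI² = N·(3j₀)²·(3jₘ)² = 1/1
I = -1·√(1/4π) = -0.28209479

-0.282095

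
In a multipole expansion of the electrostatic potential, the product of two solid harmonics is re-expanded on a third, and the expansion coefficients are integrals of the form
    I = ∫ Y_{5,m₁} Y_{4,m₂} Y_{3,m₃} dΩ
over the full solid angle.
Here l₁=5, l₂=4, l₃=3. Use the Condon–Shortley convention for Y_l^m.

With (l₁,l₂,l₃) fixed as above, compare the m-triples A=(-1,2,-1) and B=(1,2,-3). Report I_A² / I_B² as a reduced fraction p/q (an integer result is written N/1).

1849/3375

Same 5,4,3: normalisation and zero-m 3j drop out of the ratio.
A: Δ: 6! 4! 2! / 13! → 1/180180; sum: t=4:+1/384 t=5:−1/720 t=6:+1/34560 = 43/34560; 3j²(5 4 3; -1 2 -1) = Δ·Π!·Σ² = 1849/180180  (sign +1)
B: Δ: 6! 4! 2! / 13! → 1/180180; sum: t=4:+1/2304 = 1/2304; 3j²(5 4 3; 1 2 -3) = Δ·Π!·Σ² = 75/4004  (sign +1)
I_A²/I_B² = (1849/180180)/(75/4004) = 1849/3375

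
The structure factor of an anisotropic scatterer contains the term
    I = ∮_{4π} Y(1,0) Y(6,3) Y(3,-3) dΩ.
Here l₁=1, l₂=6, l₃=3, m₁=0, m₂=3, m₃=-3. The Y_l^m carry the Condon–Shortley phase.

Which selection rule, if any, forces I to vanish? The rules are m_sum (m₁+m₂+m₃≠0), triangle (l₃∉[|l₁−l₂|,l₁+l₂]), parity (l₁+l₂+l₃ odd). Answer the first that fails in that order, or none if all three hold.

Σmᵢ = 0  ✓
l₃∈[|l₁−l₂|,l₁+l₂]=[5,7], have l₃=3  ✗
Σlᵢ = 10 ⇒ even

triangle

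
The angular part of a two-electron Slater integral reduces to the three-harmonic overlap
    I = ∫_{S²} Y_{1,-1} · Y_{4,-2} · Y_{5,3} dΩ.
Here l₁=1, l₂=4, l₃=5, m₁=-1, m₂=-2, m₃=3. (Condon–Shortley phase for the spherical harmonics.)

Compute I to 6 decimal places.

-0.259847

m-sum 0 ✓  L=10 even ✓  3≤5≤5 ✓
Π(2lᵢ+1) = 3×9×11 = 297
triangle coeff Δ(1,4,5) = 1/495
Σ_t [0,0]: t=0:+1/576 = 1/576
(3j)²=5/99 [(1 4 5; 0 0 0)], sign=-1
Σ_t [0,0]: t=0:+1/2880 = 1/2880
(3j)²=28/495 [(1 4 5; -1 -2 3)], sign=+1
⇒ 4πI² = 28/33
I = (-1)√(28/33/(4π)) = -0.25984664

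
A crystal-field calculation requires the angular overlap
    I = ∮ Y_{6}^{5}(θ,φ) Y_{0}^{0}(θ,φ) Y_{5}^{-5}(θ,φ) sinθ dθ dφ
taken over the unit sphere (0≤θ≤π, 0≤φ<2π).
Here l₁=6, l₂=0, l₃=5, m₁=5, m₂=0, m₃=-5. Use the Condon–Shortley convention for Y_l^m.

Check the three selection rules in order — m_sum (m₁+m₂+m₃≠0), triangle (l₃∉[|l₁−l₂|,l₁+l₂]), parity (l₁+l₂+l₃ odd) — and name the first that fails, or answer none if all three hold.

Σmᵢ = 0  ✓
l₃∈[|l₁−l₂|,l₁+l₂]=[6,6], have l₃=5  ✗
Σlᵢ = 11 ⇒ odd

triangle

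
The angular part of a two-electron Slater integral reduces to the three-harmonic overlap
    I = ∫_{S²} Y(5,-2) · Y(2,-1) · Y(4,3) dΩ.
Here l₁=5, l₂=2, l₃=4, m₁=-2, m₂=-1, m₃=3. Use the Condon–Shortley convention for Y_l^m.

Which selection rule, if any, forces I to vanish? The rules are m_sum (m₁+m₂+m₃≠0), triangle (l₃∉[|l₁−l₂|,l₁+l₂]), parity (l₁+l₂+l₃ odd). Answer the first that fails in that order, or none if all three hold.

m₁+m₂+m₃ = -2 − 1 + 3 = 0  ✓
triangle: |5−2|=3 ≤ l₃=4 ≤ 5+2=7  ✓
parity: l₁+l₂+l₃ = 11 is odd  ✗

parity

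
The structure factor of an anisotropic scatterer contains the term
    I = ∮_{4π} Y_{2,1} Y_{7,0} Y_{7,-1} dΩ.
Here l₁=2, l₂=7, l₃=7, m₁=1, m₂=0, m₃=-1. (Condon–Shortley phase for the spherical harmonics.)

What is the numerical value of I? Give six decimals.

Checks pass: Σm=0; 16 even; l₃=7∈[5,9].
(2·2+1)(2·7+1)(2·7+1) = 1125
Δ: 2! 2! 12! / 17! → 1/185640
sum: t=0:+1/2419200 t=1:−1/518400 t=2:+1/2419200 = -1/907200
3j²(2 7 7; 0 0 0) = Δ·Π!·Σ² = 56/3315  (sign +1)
sum: t=0:+1/1209600 t=1:−1/1036800 = -1/7257600
3j²(2 7 7; 1 0 -1) = Δ·Π!·Σ² = 1/2210  (sign -1)
combine: 4πI² = 1125·56/3315·1/2210 = 420/48841
take √, sign -1: I = -0.02615938

-0.026159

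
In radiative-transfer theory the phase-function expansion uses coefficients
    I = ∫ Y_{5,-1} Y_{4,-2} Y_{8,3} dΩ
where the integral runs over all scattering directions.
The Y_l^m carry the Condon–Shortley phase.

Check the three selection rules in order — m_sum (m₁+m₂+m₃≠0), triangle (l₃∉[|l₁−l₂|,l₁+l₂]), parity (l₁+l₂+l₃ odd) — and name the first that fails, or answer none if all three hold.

azimuthal sum: -1 − 2 + 3 = 0  ✓
1 ≤ 8 ≤ 9 (triangle on l)  ✓
L = 5 + 4 + 8 = 17 (odd)  ✗

parity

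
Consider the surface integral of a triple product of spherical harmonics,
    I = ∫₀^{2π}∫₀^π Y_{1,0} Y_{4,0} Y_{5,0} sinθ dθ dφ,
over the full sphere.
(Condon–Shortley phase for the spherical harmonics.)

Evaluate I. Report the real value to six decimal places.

Checks pass: Σm=0; 10 even; l₃=5∈[3,5].
(2·1+1)(2·4+1)(2·5+1) = 297
Δ: 0! 2! 8! / 11! → 1/495
sum: t=0:+1/576 = 1/576
3j²(1 4 5; 0 0 0) = Δ·Π!·Σ² = 5/99  (sign -1)
(m-triple is (0,0,0) — same symbol as above.)
combine: 4πI² = 297·5/99·5/99 = 25/33
take √, sign +1: I = 0.24553200

0.245532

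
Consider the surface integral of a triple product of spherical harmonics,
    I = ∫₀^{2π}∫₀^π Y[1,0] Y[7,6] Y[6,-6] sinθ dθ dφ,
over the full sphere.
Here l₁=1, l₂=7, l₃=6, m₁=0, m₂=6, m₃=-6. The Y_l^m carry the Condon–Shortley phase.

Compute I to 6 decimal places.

Checks pass: Σm=0; 14 even; l₃=6∈[6,8].
(2·1+1)(2·7+1)(2·6+1) = 585
Δ: 2! 0! 12! / 15! → 1/1365
sum: t=1:−1/518400 = -1/518400
3j²(1 7 6; 0 0 0) = Δ·Π!·Σ² = 7/195  (sign -1)
sum: t=1:−1/479001600 = -1/479001600
3j²(1 7 6; 0 6 -6) = Δ·Π!·Σ² = 1/105  (sign -1)
combine: 4πI² = 585·7/195·1/105 = 1/5
take √, sign +1: I = 0.12615663

0.126157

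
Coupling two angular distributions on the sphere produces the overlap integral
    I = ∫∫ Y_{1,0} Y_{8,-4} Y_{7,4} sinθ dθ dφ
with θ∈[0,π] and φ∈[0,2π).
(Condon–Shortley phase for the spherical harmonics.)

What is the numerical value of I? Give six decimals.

Checks pass: Σm=0; 16 even; l₃=7∈[7,9].
(2·1+1)(2·8+1)(2·7+1) = 765
Δ: 2! 0! 14! / 17! → 1/2040
sum: t=1:−1/25401600 = -1/25401600
3j²(1 8 7; 0 0 0) = Δ·Π!·Σ² = 8/255  (sign +1)
sum: t=1:−1/239500800 = -1/239500800
3j²(1 8 7; 0 -4 4) = Δ·Π!·Σ² = 2/85  (sign +1)
combine: 4πI² = 765·8/255·2/85 = 48/85
take √, sign +1: I = 0.21198553

0.211986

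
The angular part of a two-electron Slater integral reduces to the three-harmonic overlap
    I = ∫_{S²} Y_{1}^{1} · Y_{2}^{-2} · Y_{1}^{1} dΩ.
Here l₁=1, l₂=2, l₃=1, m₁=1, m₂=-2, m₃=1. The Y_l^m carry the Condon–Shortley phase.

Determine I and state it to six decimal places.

Rules hold: Σm=0, L=4 even, 1≤1≤3.
N = 3·5·3 = 45
Δ = 2!·0!·2!/5! = 1/30
Racah Σ t=1..1: t=1:−1/1 = -1/1
⇒ 3j(1 2 1; 0 0 0)² = 2/15, sgn +1
Racah Σ t=0..0: t=0:+1/4 = 1/4
⇒ 3j(1 2 1; 1 -2 1)² = 1/5, sgn +1
4πI² = N·(3j₀)²·(3jₘ)² = 6/5
I = +1·√(1.2/4π) = 0.30901936

0.309019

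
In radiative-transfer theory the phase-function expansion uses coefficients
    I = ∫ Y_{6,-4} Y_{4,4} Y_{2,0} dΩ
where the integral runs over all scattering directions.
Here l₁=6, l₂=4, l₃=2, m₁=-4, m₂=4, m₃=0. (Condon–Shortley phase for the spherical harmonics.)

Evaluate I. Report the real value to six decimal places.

0.106690

Rules hold: Σm=0, L=12 even, 2≤2≤10.
N = 13·9·5 = 585
Δ = 8!·4!·0!/13! = 1/6435
Racah Σ t=4..4: t=4:+1/2304 = 1/2304
⇒ 3j(6 4 2; 0 0 0)² = 5/143, sgn +1
Racah Σ t=8..8: t=8:+1/161280 = 1/161280
⇒ 3j(6 4 2; -4 4 0)² = 1/143, sgn +1
4πI² = N·(3j₀)²·(3jₘ)² = 225/1573
I = +1·√(0.143039/4π) = 0.10668957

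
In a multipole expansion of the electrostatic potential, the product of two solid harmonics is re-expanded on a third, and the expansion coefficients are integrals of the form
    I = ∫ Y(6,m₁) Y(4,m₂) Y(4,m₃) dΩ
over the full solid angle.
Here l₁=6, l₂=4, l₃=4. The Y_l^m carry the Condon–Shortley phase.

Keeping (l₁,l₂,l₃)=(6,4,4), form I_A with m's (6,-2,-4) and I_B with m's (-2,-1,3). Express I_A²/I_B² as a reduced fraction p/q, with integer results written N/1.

44/45

l's match ⇒ only the (l;m) 3-j factors differ between A and B.
A: triangle coeff Δ(6,4,4) = 1/1261260; Σ_t [0,0]: t=0:+1/1036800 = 1/1036800; (3j)²=4/195 [(6 4 4; 6 -2 -4)], sign=+1
B: triangle coeff Δ(6,4,4) = 1/1261260; Σ_t [2,3]: t=2:+1/34560 t=3:−1/8640 = -1/11520; (3j)²=3/143 [(6 4 4; -2 -1 3)], sign=+1
I_A²/I_B² = (4/195)/(3/143) = 44/45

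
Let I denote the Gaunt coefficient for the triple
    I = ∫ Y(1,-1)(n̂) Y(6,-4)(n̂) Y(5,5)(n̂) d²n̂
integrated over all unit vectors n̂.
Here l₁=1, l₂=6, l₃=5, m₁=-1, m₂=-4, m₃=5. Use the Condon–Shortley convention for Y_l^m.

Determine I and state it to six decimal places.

0.040859

Checks pass: Σm=0; 12 even; l₃=5∈[5,7].
(2·1+1)(2·6+1)(2·5+1) = 429
Δ: 2! 0! 10! / 13! → 1/858
sum: t=1:−1/14400 = -1/14400
3j²(1 6 5; 0 0 0) = Δ·Π!·Σ² = 6/143  (sign +1)
sum: t=2:+1/7257600 = 1/7257600
3j²(1 6 5; -1 -4 5) = Δ·Π!·Σ² = 1/858  (sign +1)
combine: 4πI² = 429·6/143·1/858 = 3/143
take √, sign +1: I = 0.04085899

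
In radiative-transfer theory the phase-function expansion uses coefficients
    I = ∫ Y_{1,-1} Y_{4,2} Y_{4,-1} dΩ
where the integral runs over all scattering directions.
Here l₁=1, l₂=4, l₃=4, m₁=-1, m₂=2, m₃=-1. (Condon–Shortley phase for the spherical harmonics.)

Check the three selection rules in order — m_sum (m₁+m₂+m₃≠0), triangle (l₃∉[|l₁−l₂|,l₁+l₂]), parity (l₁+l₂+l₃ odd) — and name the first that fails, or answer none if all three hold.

azimuthal sum: -1 + 2 − 1 = 0  ✓
3 ≤ 4 ≤ 5 (triangle on l)  ✓
L = 1 + 4 + 4 = 9 (odd)  ✗

parity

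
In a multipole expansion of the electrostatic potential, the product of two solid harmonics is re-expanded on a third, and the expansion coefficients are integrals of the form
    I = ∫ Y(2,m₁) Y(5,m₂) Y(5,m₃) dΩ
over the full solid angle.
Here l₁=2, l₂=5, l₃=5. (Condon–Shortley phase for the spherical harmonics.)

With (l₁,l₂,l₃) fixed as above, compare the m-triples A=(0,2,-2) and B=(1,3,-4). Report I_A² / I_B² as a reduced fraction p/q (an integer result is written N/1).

12/49

Shared (l₁,l₂,l₃)=(2,5,5): N and (l;000)² cancel in I_A²/I_B².
A: Δ = 2!·2!·8!/13! = 1/38610; Racah Σ t=0..2: t=0:+1/20160 t=1:−1/1440 t=2:+1/2880 = -1/3360; ⇒ 3j(2 5 5; 0 2 -2)² = 6/715, sgn +1
B: Δ = 2!·2!·8!/13! = 1/38610; Racah Σ t=0..1: t=0:+1/80640 t=1:−1/10080 = -1/11520; ⇒ 3j(2 5 5; 1 3 -4)² = 49/1430, sgn +1
I_A²/I_B² = (6/715)/(49/1430) = 12/49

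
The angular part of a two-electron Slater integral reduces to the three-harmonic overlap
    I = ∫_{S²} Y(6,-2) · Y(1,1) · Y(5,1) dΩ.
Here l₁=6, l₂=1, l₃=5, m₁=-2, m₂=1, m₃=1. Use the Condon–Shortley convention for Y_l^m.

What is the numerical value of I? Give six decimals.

Checks pass: Σm=0; 12 even; l₃=5∈[5,7].
(2·6+1)(2·1+1)(2·5+1) = 429
Δ: 2! 10! 0! / 13! → 1/858
sum: t=1:−1/14400 = -1/14400
3j²(6 1 5; 0 0 0) = Δ·Π!·Σ² = 6/143  (sign +1)
sum: t=2:+1/34560 = 1/34560
3j²(6 1 5; -2 1 1) = Δ·Π!·Σ² = 14/429  (sign +1)
combine: 4πI² = 429·6/143·14/429 = 84/143
take √, sign +1: I = 0.21620548

0.216205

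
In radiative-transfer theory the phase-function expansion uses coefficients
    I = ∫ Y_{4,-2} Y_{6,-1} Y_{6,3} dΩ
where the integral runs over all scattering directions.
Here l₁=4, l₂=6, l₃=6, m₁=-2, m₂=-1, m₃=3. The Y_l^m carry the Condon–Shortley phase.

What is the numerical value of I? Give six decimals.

0.036205

m-sum 0 ✓  L=16 even ✓  2≤6≤10 ✓
Π(2lᵢ+1) = 9×13×13 = 1521
triangle coeff Δ(4,6,6) = 1/15315300
Σ_t [0,4]: t=0:+1/829440 t=1:−1/25920 t=2:+1/9216 t=3:−1/25920 t=4:+1/829440 = 7/207360
(3j)²=28/2431 [(4 6 6; 0 0 0)], sign=+1
Σ_t [2,4]: t=2:+1/69120 t=3:−1/51840 t=4:+1/483840 = -1/362880
(3j)²=16/17017 [(4 6 6; -2 -1 3)], sign=+1
⇒ 4πI² = 576/34969
I = (+1)√(576/34969/(4π)) = 0.03620468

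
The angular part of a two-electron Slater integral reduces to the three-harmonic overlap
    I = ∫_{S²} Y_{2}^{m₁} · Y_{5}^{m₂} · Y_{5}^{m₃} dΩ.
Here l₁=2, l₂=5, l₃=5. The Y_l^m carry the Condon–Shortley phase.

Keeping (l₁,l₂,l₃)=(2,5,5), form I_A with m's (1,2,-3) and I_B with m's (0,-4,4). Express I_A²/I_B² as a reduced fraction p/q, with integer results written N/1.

Shared (l₁,l₂,l₃)=(2,5,5): N and (l;000)² cancel in I_A²/I_B².
A: Δ = 2!·2!·8!/13! = 1/38610; Racah Σ t=0..1: t=0:+1/10080 t=1:−1/2880 = -1/4032; ⇒ 3j(2 5 5; 1 2 -3)² = 10/429, sgn -1
B: Δ = 2!·2!·8!/13! = 1/38610; Racah Σ t=0..1: t=0:+1/20160 t=1:−1/40320 = 1/40320; ⇒ 3j(2 5 5; 0 -4 4)² = 6/715, sgn -1
I_A²/I_B² = (10/429)/(6/715) = 25/9

25/9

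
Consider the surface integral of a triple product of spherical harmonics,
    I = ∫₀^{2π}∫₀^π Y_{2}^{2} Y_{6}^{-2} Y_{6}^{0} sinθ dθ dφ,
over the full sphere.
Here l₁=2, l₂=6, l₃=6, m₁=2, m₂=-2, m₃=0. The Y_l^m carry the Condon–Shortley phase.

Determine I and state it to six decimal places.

-0.191909

Rules hold: Σm=0, L=14 even, 4≤6≤8.
N = 5·13·13 = 845
Δ = 2!·2!·10!/15! = 1/90090
Racah Σ t=0..2: t=0:+1/69120 t=1:−1/14400 t=2:+1/69120 = -7/172800
⇒ 3j(2 6 6; 0 0 0)² = 14/715, sgn -1
Racah Σ t=0..0: t=0:+1/69120 = 1/69120
⇒ 3j(2 6 6; 2 -2 0)² = 4/143, sgn +1
4πI² = N·(3j₀)²·(3jₘ)² = 56/121
I = -1·√(0.46281/4π) = -0.19190947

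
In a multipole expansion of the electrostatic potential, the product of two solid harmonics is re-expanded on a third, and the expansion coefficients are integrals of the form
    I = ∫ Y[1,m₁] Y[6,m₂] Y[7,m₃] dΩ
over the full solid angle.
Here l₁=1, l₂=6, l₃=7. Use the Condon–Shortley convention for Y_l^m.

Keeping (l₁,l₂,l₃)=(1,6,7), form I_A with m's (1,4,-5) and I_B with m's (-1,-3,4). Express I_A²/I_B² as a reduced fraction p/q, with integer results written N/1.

Shared (l₁,l₂,l₃)=(1,6,7): N and (l;000)² cancel in I_A²/I_B².
A: Δ = 0!·2!·12!/15! = 1/1365; Racah Σ t=0..0: t=0:+1/14515200 = 1/14515200; ⇒ 3j(1 6 7; 1 4 -5)² = 22/455, sgn +1
B: Δ = 0!·2!·12!/15! = 1/1365; Racah Σ t=0..0: t=0:+1/4354560 = 1/4354560; ⇒ 3j(1 6 7; -1 -3 4)² = 11/273, sgn -1
I_A²/I_B² = (22/455)/(11/273) = 6/5

6/5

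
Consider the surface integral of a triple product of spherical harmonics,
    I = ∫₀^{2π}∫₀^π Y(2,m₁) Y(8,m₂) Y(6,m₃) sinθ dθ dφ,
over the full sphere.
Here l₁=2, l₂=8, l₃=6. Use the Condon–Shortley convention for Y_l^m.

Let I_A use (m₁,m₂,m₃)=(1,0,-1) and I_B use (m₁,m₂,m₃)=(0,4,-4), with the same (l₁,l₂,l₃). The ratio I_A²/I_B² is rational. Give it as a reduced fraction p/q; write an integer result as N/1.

Shared (l₁,l₂,l₃)=(2,8,6): N and (l;000)² cancel in I_A²/I_B².
A: Δ = 4!·0!·12!/17! = 1/30940; Racah Σ t=1..1: t=1:−1/3628800 = -1/3628800; ⇒ 3j(2 8 6; 1 0 -1)² = 16/1105, sgn +1
B: Δ = 4!·0!·12!/17! = 1/30940; Racah Σ t=2..2: t=2:+1/29030400 = 1/29030400; ⇒ 3j(2 8 6; 0 4 -4)² = 99/7735, sgn +1
I_A²/I_B² = (16/1105)/(99/7735) = 112/99

112/99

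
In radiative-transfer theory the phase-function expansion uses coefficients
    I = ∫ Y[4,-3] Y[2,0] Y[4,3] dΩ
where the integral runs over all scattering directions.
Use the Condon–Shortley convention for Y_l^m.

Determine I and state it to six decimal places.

0.057344

Rules hold: Σm=0, L=10 even, 2≤4≤6.
N = 9·5·9 = 405
Δ = 2!·6!·2!/11! = 1/13860
Racah Σ t=0..2: t=0:+1/192 t=1:−1/36 t=2:+1/192 = -5/288
⇒ 3j(4 2 4; 0 0 0)² = 20/693, sgn -1
Racah Σ t=1..2: t=1:−1/720 t=2:+1/480 = 1/1440
⇒ 3j(4 2 4; -3 0 3)² = 7/1980, sgn -1
4πI² = N·(3j₀)²·(3jₘ)² = 5/121
I = +1·√(0.0413223/4π) = 0.05734392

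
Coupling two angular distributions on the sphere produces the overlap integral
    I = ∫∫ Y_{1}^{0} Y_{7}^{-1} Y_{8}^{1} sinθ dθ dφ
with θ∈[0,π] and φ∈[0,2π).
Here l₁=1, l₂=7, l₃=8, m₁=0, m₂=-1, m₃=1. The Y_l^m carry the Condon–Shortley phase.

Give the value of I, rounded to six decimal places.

-0.242860

m-sum 0 ✓  L=16 even ✓  6≤8≤8 ✓
Π(2lᵢ+1) = 3×15×17 = 765
triangle coeff Δ(1,7,8) = 1/2040
Σ_t [0,0]: t=0:+1/25401600 = 1/25401600
(3j)²=8/255 [(1 7 8; 0 0 0)], sign=+1
Σ_t [0,0]: t=0:+1/29030400 = 1/29030400
(3j)²=21/680 [(1 7 8; 0 -1 1)], sign=-1
⇒ 4πI² = 63/85
I = (-1)√(63/85/(4π)) = -0.24285994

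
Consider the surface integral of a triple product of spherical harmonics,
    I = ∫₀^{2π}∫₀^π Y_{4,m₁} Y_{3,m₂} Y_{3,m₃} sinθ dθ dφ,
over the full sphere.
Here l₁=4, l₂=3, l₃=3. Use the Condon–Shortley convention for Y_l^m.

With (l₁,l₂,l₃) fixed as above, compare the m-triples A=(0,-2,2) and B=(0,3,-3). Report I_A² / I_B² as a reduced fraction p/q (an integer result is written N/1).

l's match ⇒ only the (l;m) 3-j factors differ between A and B.
A: triangle coeff Δ(4,3,3) = 1/34650; Σ_t [0,1]: t=0:+1/576 t=1:−1/72 = -7/576; (3j)²=7/198 [(4 3 3; 0 -2 2)], sign=+1
B: triangle coeff Δ(4,3,3) = 1/34650; Σ_t [4,4]: t=4:+1/1152 = 1/1152; (3j)²=1/154 [(4 3 3; 0 3 -3)], sign=+1
I_A²/I_B² = (7/198)/(1/154) = 49/9

49/9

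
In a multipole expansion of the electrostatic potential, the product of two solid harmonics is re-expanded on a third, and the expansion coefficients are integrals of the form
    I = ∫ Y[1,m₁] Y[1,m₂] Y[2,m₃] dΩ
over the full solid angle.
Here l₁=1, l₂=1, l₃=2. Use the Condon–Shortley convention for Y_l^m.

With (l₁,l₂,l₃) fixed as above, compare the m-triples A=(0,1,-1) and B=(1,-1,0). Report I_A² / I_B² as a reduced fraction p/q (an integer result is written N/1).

l's match ⇒ only the (l;m) 3-j factors differ between A and B.
A: triangle coeff Δ(1,1,2) = 1/30; Σ_t [0,0]: t=0:+1/2 = 1/2; (3j)²=1/10 [(1 1 2; 0 1 -1)], sign=-1
B: triangle coeff Δ(1,1,2) = 1/30; Σ_t [0,0]: t=0:+1/4 = 1/4; (3j)²=1/30 [(1 1 2; 1 -1 0)], sign=+1
I_A²/I_B² = (1/10)/(1/30) = 3/1

3/1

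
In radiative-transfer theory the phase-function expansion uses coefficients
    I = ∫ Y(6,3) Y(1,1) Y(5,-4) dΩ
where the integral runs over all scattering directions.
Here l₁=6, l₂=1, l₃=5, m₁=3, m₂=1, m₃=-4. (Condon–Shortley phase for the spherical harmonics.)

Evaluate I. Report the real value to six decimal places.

-0.070770

Checks pass: Σm=0; 12 even; l₃=5∈[5,7].
(2·6+1)(2·1+1)(2·5+1) = 429
Δ: 2! 10! 0! / 13! → 1/858
sum: t=1:−1/14400 = -1/14400
3j²(6 1 5; 0 0 0) = Δ·Π!·Σ² = 6/143  (sign +1)
sum: t=2:+1/725760 = 1/725760
3j²(6 1 5; 3 1 -4) = Δ·Π!·Σ² = 1/286  (sign -1)
combine: 4πI² = 429·6/143·1/286 = 9/143
take √, sign -1: I = -0.07076985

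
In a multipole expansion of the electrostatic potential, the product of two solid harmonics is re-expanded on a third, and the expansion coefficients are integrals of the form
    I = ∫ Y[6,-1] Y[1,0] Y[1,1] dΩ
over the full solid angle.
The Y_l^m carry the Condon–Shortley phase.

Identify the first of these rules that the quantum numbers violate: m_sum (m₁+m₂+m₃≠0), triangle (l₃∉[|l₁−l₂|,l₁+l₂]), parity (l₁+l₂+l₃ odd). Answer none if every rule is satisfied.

Σmᵢ = 0  ✓
l₃∈[|l₁−l₂|,l₁+l₂]=[5,7], have l₃=1  ✗
Σlᵢ = 8 ⇒ even

triangle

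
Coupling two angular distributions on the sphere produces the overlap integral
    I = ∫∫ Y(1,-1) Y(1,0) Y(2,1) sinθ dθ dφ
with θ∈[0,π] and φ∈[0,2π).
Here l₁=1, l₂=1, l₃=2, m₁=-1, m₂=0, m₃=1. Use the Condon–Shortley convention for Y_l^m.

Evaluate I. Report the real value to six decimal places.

-0.218510

Checks pass: Σm=0; 4 even; l₃=2∈[0,2].
(2·1+1)(2·1+1)(2·2+1) = 45
Δ: 0! 2! 2! / 5! → 1/30
sum: t=0:+1/1 = 1/1
3j²(1 1 2; 0 0 0) = Δ·Π!·Σ² = 2/15  (sign +1)
sum: t=0:+1/2 = 1/2
3j²(1 1 2; -1 0 1) = Δ·Π!·Σ² = 1/10  (sign -1)
combine: 4πI² = 45·2/15·1/10 = 3/5
take √, sign -1: I = -0.21850969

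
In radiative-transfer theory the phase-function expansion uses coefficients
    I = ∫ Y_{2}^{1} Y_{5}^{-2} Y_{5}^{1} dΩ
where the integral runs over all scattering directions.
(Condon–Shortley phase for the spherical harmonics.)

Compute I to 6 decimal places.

Rules hold: Σm=0, L=12 even, 3≤5≤7.
N = 5·11·11 = 605
Δ = 2!·2!·8!/13! = 1/38610
Racah Σ t=0..2: t=0:+1/2880 t=1:−1/576 t=2:+1/2880 = -1/960
⇒ 3j(2 5 5; 0 0 0)² = 10/429, sgn +1
Racah Σ t=0..1: t=0:+1/1440 t=1:−1/2880 = 1/2880
⇒ 3j(2 5 5; 1 -2 1)² = 7/715, sgn +1
4πI² = N·(3j₀)²·(3jₘ)² = 70/507
I = +1·√(0.138067/4π) = 0.10481902

0.104819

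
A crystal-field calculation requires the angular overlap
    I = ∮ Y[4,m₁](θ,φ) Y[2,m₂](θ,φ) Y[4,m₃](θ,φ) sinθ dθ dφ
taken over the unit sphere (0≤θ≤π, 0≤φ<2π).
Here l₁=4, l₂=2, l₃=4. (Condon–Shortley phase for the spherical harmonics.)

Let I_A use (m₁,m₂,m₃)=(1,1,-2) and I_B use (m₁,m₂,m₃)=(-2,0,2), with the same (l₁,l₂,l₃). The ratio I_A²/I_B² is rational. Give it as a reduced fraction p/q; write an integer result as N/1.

243/64

Shared (l₁,l₂,l₃)=(4,2,4): N and (l;000)² cancel in I_A²/I_B².
A: Δ = 2!·6!·2!/11! = 1/13860; Racah Σ t=1..2: t=1:−1/96 t=2:+1/240 = -1/160; ⇒ 3j(4 2 4; 1 1 -2)² = 27/1540, sgn -1
B: Δ = 2!·6!·2!/11! = 1/13860; Racah Σ t=0..2: t=0:+1/2880 t=1:−1/120 t=2:+1/192 = -1/360; ⇒ 3j(4 2 4; -2 0 2)² = 16/3465, sgn -1
I_A²/I_B² = (27/1540)/(16/3465) = 243/64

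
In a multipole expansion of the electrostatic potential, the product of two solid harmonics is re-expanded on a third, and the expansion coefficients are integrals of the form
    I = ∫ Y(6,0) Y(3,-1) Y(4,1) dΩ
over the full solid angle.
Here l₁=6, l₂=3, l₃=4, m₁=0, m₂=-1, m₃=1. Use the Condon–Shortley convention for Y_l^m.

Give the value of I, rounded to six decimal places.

0.000000

Σlᵢ=13 odd — θ-integrand is odd under cosθ→−cosθ; I=0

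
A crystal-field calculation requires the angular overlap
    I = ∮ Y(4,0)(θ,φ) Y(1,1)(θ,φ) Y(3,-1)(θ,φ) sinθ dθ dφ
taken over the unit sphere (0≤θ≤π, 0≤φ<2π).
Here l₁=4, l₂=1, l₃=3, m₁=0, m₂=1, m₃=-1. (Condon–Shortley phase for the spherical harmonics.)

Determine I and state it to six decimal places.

0.150786

Checks pass: Σm=0; 8 even; l₃=3∈[3,5].
(2·4+1)(2·1+1)(2·3+1) = 189
Δ: 2! 6! 0! / 9! → 1/252
sum: t=1:−1/36 = -1/36
3j²(4 1 3; 0 0 0) = Δ·Π!·Σ² = 4/63  (sign +1)
sum: t=2:+1/96 = 1/96
3j²(4 1 3; 0 1 -1) = Δ·Π!·Σ² = 1/42  (sign +1)
combine: 4πI² = 189·4/63·1/42 = 2/7
take √, sign +1: I = 0.15078601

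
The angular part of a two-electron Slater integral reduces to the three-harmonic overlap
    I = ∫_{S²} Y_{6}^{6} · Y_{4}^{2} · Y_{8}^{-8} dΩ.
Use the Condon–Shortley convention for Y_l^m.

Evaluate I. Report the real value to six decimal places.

-0.198019

Rules hold: Σm=0, L=18 even, 2≤8≤10.
N = 13·9·17 = 1989
Δ = 2!·10!·6!/19! = 1/23279256
Racah Σ t=0..2: t=0:+1/1658880 t=1:−1/518400 t=2:+1/1658880 = -1/1382400
⇒ 3j(6 4 8; 0 0 0)² = 504/46189, sgn -1
Racah Σ t=0..0: t=0:+1/5225472000 = 1/5225472000
⇒ 3j(6 4 8; 6 2 -8)² = 22/969, sgn +1
4πI² = N·(3j₀)²·(3jₘ)² = 3024/6137
I = -1·√(0.492749/4π) = -0.19801947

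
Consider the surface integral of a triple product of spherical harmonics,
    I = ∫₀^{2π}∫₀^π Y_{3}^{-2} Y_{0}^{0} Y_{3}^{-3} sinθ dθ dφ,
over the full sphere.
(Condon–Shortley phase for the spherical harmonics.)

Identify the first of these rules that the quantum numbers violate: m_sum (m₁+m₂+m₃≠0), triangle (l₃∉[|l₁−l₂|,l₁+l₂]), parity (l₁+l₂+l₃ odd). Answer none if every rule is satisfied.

m₁+m₂+m₃ = -2 + 0 − 3 = -5  ✗
triangle: |3−0|=3 ≤ l₃=3 ≤ 3+0=3
parity: l₁+l₂+l₃ = 6 is even

m_sum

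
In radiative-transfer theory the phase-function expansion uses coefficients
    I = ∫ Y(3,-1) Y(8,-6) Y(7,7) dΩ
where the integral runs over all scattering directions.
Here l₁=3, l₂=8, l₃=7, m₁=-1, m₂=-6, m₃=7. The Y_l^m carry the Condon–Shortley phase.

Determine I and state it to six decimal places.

-0.126536

Rules hold: Σm=0, L=18 even, 5≤7≤11.
N = 7·17·15 = 1785
Δ = 4!·2!·12!/19! = 1/5290740
Racah Σ t=1..3: t=1:−1/7257600 t=2:+1/2073600 t=3:−1/7257600 = 1/4838400
⇒ 3j(3 8 7; 0 0 0)² = 252/20995, sgn -1
Racah Σ t=2..2: t=2:+1/3832012800 = 1/3832012800
⇒ 3j(3 8 7; -1 -6 7)² = 91/9690, sgn +1
4πI² = N·(3j₀)²·(3jₘ)² = 6174/30685
I = -1·√(0.201206/4π) = -0.12653635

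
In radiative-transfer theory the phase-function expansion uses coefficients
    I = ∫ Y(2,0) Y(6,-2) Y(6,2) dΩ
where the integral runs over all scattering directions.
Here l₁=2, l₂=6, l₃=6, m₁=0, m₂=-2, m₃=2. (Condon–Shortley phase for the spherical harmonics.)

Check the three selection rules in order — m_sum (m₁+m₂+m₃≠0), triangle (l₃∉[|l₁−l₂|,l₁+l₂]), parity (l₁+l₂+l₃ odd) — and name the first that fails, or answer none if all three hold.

none

Σmᵢ = 0  ✓
l₃∈[|l₁−l₂|,l₁+l₂]=[4,8], have l₃=6  ✓
Σlᵢ = 14 ⇒ even  ✓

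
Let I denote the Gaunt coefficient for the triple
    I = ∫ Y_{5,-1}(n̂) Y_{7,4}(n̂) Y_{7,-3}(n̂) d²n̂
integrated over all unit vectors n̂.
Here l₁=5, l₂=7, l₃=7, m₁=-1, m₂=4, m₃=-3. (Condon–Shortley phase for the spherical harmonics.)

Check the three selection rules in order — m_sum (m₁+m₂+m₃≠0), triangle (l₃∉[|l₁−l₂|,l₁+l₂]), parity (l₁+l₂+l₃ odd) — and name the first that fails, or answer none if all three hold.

Σmᵢ = 0  ✓
l₃∈[|l₁−l₂|,l₁+l₂]=[2,12], have l₃=7  ✓
Σlᵢ = 19 ⇒ odd  ✗

parity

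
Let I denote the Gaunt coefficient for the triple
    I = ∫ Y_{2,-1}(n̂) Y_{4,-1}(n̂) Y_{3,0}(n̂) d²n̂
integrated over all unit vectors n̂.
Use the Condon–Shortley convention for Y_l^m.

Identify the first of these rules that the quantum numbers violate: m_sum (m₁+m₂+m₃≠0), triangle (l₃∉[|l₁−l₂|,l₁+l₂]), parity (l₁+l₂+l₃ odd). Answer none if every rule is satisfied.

azimuthal sum: -1 − 1 + 0 = -2  ✗
2 ≤ 3 ≤ 6 (triangle on l)
L = 2 + 4 + 3 = 9 (odd)

m_sum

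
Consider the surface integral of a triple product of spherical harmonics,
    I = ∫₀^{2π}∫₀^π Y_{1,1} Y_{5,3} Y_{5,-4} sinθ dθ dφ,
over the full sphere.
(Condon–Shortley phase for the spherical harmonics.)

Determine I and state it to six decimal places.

0.000000

Σlᵢ=11 odd — θ-integrand is odd under cosθ→−cosθ; I=0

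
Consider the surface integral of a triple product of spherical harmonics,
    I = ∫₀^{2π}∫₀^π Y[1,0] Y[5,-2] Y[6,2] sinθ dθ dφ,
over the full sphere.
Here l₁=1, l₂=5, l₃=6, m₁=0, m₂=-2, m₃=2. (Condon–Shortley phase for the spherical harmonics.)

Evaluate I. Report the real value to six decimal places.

m-sum 0 ✓  L=12 even ✓  4≤6≤6 ✓
Π(2lᵢ+1) = 3×11×13 = 429
triangle coeff Δ(1,5,6) = 1/858
Σ_t [0,0]: t=0:+1/14400 = 1/14400
(3j)²=6/143 [(1 5 6; 0 0 0)], sign=+1
Σ_t [0,0]: t=0:+1/30240 = 1/30240
(3j)²=16/429 [(1 5 6; 0 -2 2)], sign=+1
⇒ 4πI² = 96/143
I = (+1)√(96/143/(4π)) = 0.23113338

0.231133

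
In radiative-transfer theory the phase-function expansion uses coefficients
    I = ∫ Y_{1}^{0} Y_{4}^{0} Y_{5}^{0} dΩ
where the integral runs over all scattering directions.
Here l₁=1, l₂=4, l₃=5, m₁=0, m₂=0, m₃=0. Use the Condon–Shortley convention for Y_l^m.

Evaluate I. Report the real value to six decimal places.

m-sum 0 ✓  L=10 even ✓  3≤5≤5 ✓
Π(2lᵢ+1) = 3×9×11 = 297
triangle coeff Δ(1,4,5) = 1/495
Σ_t [0,0]: t=0:+1/576 = 1/576
(3j)²=5/99 [(1 4 5; 0 0 0)], sign=-1
(m-triple is (0,0,0) — same symbol as above.)
⇒ 4πI² = 25/33
I = (+1)√(25/33/(4π)) = 0.24553200

0.245532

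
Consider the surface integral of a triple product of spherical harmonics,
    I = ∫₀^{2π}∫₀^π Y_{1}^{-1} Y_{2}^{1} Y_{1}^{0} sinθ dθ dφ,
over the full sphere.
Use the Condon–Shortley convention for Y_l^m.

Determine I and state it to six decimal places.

m-sum 0 ✓  L=4 even ✓  1≤1≤3 ✓
Π(2lᵢ+1) = 3×5×3 = 45
triangle coeff Δ(1,2,1) = 1/30
Σ_t [1,1]: t=1:−1/1 = -1/1
(3j)²=2/15 [(1 2 1; 0 0 0)], sign=+1
Σ_t [2,2]: t=2:+1/2 = 1/2
(3j)²=1/10 [(1 2 1; -1 1 0)], sign=-1
⇒ 4πI² = 3/5
I = (-1)√(3/5/(4π)) = -0.21850969

-0.218510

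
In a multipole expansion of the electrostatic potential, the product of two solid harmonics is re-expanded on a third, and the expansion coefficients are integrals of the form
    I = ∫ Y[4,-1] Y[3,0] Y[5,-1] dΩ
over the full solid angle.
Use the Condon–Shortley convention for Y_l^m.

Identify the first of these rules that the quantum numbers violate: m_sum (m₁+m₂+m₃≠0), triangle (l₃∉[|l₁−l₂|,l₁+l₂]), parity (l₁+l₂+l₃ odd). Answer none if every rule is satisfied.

m_sum

azimuthal sum: -1 + 0 − 1 = -2  ✗
1 ≤ 5 ≤ 7 (triangle on l)
L = 4 + 3 + 5 = 12 (even)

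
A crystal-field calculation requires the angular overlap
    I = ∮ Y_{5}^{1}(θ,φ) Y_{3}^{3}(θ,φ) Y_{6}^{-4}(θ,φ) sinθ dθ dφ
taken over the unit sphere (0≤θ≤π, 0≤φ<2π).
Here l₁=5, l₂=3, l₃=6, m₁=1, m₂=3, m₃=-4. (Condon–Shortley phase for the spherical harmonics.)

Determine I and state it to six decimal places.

-0.190675

Checks pass: Σm=0; 14 even; l₃=6∈[2,8].
(2·5+1)(2·3+1)(2·6+1) = 1001
Δ: 2! 8! 4! / 15! → 1/675675
sum: t=0:+1/8640 t=1:−1/2304 t=2:+1/8640 = -7/34560
3j²(5 3 6; 0 0 0) = Δ·Π!·Σ² = 7/429  (sign -1)
sum: t=2:+1/69120 = 1/69120
3j²(5 3 6; 1 3 -4) = Δ·Π!·Σ² = 4/143  (sign +1)
combine: 4πI² = 1001·7/429·4/143 = 196/429
take √, sign -1: I = -0.19067531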